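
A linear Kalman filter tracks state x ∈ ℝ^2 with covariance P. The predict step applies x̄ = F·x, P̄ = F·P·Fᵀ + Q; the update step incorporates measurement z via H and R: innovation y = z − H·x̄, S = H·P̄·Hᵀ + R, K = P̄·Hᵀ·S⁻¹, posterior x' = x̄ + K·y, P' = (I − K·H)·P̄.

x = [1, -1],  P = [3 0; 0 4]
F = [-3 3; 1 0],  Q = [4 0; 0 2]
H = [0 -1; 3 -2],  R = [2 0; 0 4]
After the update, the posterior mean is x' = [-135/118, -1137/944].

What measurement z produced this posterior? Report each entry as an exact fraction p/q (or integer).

z = [2, -1]

x̄ = F·x = [-6, 1]
P̄ = F·P·Fᵀ + Q = [67 -9; -9 5]
S = H·P̄·Hᵀ + R = [7 37; 37 735]
K = P̄·Hᵀ·S⁻¹ = [-93/236 75/236; -1153/1888 -37/1888]
x' − x̄ = [573/118, -2081/944] = K·y
y = (KᵀK)⁻¹·Kᵀ·(x' − x̄) = [3, 19]
z = y + H·x̄ = [3, 19] + [-1, -20] = [2, -1]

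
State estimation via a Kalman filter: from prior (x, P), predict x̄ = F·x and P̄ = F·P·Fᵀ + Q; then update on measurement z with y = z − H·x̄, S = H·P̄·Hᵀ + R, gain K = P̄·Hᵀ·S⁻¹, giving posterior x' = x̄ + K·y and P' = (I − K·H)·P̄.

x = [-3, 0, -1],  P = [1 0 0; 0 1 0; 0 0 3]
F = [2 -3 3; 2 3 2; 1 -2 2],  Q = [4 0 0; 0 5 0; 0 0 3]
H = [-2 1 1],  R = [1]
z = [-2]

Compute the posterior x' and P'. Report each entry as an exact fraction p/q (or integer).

x' = [-440/87, -260/29, -89/29]
P' = [1427/87 573/29 362/29; 573/29 822/29 328/29; 362/29 328/29 388/29]

x̄ = F·x = [-9, -8, -5]
P̄ = F·P·Fᵀ + Q = [44 13 26; 13 30 8; 26 8 20]
y = z − H·x̄ = [-7]
S = H·P̄·Hᵀ + R = [87]
K = P̄·Hᵀ·S⁻¹ = [-49/87; 4/29; -8/29]
x' = x̄ + K·y = [-440/87, -260/29, -89/29]
P' = (I − K·H)·P̄ = [1427/87 573/29 362/29; 573/29 822/29 328/29; 362/29 328/29 388/29]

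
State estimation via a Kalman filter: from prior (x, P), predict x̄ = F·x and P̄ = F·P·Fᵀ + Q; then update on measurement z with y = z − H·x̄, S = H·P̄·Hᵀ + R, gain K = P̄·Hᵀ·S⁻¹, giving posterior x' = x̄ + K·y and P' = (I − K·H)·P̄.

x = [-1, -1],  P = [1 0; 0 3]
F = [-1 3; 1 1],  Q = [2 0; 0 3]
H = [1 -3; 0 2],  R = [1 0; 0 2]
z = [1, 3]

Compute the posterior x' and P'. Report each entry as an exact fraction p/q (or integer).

x' = [381/88, 203/176]
P' = [409/88 223/176; 223/176 153/352]

x̄ = F·x = [-2, -2]
P̄ = F·P·Fᵀ + Q = [30 8; 8 7]
y = z − H·x̄ = [-3, 7]
S = H·P̄·Hᵀ + R = [46 -26; -26 30]
K = P̄·Hᵀ·S⁻¹ = [149/176 223/176; -13/352 153/352]
x' = x̄ + K·y = [381/88, 203/176]
P' = (I − K·H)·P̄ = [409/88 223/176; 223/176 153/352]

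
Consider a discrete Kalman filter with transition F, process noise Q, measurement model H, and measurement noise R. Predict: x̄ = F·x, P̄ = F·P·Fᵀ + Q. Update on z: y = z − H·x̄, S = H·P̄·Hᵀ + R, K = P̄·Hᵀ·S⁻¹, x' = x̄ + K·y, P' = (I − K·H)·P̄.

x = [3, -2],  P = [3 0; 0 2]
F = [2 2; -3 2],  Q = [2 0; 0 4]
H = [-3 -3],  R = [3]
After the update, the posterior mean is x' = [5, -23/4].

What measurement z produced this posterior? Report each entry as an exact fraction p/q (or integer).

z = [2]

x̄ = F·x = [2, -13]
P̄ = F·P·Fᵀ + Q = [22 -10; -10 39]
S = H·P̄·Hᵀ + R = [372]
K = P̄·Hᵀ·S⁻¹ = [-3/31; -29/124]
x' − x̄ = [3, 29/4] = K·y
y = (KᵀK)⁻¹·Kᵀ·(x' − x̄) = [-31]
z = y + H·x̄ = [-31] + [33] = [2]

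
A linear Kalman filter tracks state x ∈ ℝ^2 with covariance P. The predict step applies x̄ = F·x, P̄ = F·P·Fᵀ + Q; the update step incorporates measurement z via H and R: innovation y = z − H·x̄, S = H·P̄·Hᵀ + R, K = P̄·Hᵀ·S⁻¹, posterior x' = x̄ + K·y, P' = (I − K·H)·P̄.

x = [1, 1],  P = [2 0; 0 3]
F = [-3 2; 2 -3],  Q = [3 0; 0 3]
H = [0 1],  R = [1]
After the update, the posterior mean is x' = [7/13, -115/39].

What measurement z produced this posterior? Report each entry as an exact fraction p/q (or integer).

x̄ = F·x = [-1, -1]
P̄ = F·P·Fᵀ + Q = [33 -30; -30 38]
S = H·P̄·Hᵀ + R = [39]
K = P̄·Hᵀ·S⁻¹ = [-10/13; 38/39]
x' − x̄ = [20/13, -76/39] = K·y
y = (KᵀK)⁻¹·Kᵀ·(x' − x̄) = [-2]
z = y + H·x̄ = [-2] + [-1] = [-3]

z = [-3]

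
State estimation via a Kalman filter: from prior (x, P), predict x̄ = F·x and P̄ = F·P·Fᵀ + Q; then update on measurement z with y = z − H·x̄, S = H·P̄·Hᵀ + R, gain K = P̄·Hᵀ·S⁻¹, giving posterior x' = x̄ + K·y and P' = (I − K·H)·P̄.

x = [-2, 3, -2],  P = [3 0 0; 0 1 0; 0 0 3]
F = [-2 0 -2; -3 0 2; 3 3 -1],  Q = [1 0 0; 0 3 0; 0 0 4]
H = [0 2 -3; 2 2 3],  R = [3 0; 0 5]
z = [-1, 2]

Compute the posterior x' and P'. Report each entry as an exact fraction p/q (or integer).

x' = [86800/48381, -6035/16127, 1088/16127]
P' = [254399/16127 -121996/16127 -82582/16127; -121996/16127 66258/16127 40797/16127; -82582/16127 40797/16127 30305/16127]

x̄ = F·x = [8, 2, 5]
P̄ = F·P·Fᵀ + Q = [25 6 -12; 6 42 -33; -12 -33 43]
y = z − H·x̄ = [10, -33]
S = H·P̄·Hᵀ + R = [954 -123; -123 168]
K = P̄·Hᵀ·S⁻¹ = [3754/48381 3412/16127; 3375/16127 2183/16127; -3107/16127 1469/16127]
x' = x̄ + K·y = [86800/48381, -6035/16127, 1088/16127]
P' = (I − K·H)·P̄ = [254399/16127 -121996/16127 -82582/16127; -121996/16127 66258/16127 40797/16127; -82582/16127 40797/16127 30305/16127]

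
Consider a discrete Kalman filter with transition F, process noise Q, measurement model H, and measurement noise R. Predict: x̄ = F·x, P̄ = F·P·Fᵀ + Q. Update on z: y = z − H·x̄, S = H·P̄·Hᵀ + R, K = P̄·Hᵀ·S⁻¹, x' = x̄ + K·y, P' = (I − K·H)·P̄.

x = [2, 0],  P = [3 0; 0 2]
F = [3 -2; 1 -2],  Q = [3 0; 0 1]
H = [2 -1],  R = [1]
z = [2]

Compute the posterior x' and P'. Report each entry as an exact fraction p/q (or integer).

x' = [110/97, 18/97]
P' = [205/97 351/97; 351/97 680/97]

x̄ = F·x = [6, 2]
P̄ = F·P·Fᵀ + Q = [38 17; 17 12]
y = z − H·x̄ = [-8]
S = H·P̄·Hᵀ + R = [97]
K = P̄·Hᵀ·S⁻¹ = [59/97; 22/97]
x' = x̄ + K·y = [110/97, 18/97]
P' = (I − K·H)·P̄ = [205/97 351/97; 351/97 680/97]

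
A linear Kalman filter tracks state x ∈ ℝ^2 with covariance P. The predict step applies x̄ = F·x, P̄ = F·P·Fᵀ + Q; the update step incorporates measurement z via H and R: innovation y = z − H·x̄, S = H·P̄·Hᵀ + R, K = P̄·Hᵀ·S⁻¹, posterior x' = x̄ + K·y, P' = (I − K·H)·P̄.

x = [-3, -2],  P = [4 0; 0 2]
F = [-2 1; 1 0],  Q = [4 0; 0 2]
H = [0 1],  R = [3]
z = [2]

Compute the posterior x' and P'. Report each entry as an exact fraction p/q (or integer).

x̄ = F·x = [4, -3]
P̄ = F·P·Fᵀ + Q = [22 -8; -8 6]
y = z − H·x̄ = [5]
S = H·P̄·Hᵀ + R = [9]
K = P̄·Hᵀ·S⁻¹ = [-8/9; 2/3]
x' = x̄ + K·y = [-4/9, 1/3]
P' = (I − K·H)·P̄ = [134/9 -8/3; -8/3 2]

x' = [-4/9, 1/3]
P' = [134/9 -8/3; -8/3 2]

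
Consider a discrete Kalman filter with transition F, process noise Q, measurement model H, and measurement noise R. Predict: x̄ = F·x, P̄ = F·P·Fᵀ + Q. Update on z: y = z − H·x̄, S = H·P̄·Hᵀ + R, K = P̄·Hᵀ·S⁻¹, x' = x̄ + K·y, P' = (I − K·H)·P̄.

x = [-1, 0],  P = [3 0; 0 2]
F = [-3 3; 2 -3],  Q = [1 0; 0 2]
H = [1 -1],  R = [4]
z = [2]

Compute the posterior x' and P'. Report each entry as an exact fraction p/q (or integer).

x̄ = F·x = [3, -2]
P̄ = F·P·Fᵀ + Q = [46 -36; -36 32]
y = z − H·x̄ = [-3]
S = H·P̄·Hᵀ + R = [154]
K = P̄·Hᵀ·S⁻¹ = [41/77; -34/77]
x' = x̄ + K·y = [108/77, -52/77]
P' = (I − K·H)·P̄ = [180/77 16/77; 16/77 152/77]

x' = [108/77, -52/77]
P' = [180/77 16/77; 16/77 152/77]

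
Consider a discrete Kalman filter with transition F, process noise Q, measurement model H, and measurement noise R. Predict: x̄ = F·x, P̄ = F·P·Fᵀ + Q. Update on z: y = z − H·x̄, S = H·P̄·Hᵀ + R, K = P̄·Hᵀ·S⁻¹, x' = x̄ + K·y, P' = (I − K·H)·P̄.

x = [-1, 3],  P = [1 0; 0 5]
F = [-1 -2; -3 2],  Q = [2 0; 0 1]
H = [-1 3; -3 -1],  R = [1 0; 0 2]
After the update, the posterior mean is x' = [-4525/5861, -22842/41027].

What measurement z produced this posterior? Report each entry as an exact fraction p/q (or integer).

x̄ = F·x = [-5, 9]
P̄ = F·P·Fᵀ + Q = [23 -17; -17 30]
S = H·P̄·Hᵀ + R = [396 115; 115 137]
K = P̄·Hᵀ·S⁻¹ = [-594/5861 -1726/5861; 12244/41027 -3989/41027]
x' − x̄ = [24780/5861, -392085/41027] = K·y
y = (KᵀK)⁻¹·Kᵀ·(x' − x̄) = [-33, -3]
z = y + H·x̄ = [-33, -3] + [32, 6] = [-1, 3]

z = [-1, 3]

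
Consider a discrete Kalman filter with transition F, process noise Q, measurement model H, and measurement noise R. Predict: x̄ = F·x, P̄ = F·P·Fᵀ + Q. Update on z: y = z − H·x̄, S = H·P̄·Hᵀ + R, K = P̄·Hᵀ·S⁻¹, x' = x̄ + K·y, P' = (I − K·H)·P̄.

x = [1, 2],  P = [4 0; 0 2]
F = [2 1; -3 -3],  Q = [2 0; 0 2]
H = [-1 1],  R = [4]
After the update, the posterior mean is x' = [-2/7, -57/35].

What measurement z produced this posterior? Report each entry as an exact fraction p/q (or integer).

x̄ = F·x = [4, -9]
P̄ = F·P·Fᵀ + Q = [20 -30; -30 56]
S = H·P̄·Hᵀ + R = [140]
K = P̄·Hᵀ·S⁻¹ = [-5/14; 43/70]
x' − x̄ = [-30/7, 258/35] = K·y
y = (KᵀK)⁻¹·Kᵀ·(x' − x̄) = [12]
z = y + H·x̄ = [12] + [-13] = [-1]

z = [-1]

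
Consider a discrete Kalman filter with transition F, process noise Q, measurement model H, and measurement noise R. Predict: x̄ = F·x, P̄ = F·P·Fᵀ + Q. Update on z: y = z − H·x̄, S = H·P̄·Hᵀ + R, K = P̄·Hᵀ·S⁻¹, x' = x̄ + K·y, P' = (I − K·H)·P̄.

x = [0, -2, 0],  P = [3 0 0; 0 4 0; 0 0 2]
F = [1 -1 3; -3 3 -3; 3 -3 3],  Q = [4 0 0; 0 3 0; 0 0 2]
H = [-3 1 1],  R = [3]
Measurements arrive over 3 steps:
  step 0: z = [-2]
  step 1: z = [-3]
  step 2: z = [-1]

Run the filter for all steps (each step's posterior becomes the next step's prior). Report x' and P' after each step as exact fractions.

step 0: x̄ = F·x = [2, -6, 6]
step 0: P̄ = F·P·Fᵀ + Q = [29 -39 39; -39 84 -81; 39 -81 83]
step 0: y = z − H·x̄ = [4]
step 0: S = H·P̄·Hᵀ + R = [269]
step 0: K = P̄·Hᵀ·S⁻¹ = [-87/269; 120/269; -115/269]
step 0: x' = x̄ + K·y = [190/269, -1134/269, 1154/269]
step 0: P' = (I − K·H)·P̄ = [232/269 -51/269 486/269; -51/269 8196/269 -7989/269; 486/269 -7989/269 9102/269]
step 1: x̄ = F·x = [4786/269, -7434/269, 7434/269]
step 1: P̄ = F·P·Fᵀ + Q = [142374/269 -209208/269 209208/269; -209208/269 312045/269 -311238/269; 209208/269 -311238/269 311776/269]
step 1: y = z − H·x̄ = [13551/269]
step 1: S = H·P̄·Hᵀ + R = [1283518/269]
step 1: K = P̄·Hᵀ·S⁻¹ = [-213561/641759; 628431/1283518; -313543/641759]
step 1: x' = x̄ + K·y = [659827/641759, -3813399/1283518, 1940577/641759]
step 1: P' = (I − K·H)·P̄ = [569496/641759 -196149/641759 1263954/641759; -196149/641759 20780121/1283518 -10035861/641759; 1263954/641759 -10035861/641759 12887094/641759]
step 2: x̄ = F·x = [16776515/1283518, -27042621/1283518, 27042621/1283518]
step 2: P̄ = F·P·Fᵀ + Q = [395403253/1283518 -571274379/1283518 571274379/1283518; -571274379/1283518 846944967/1283518 -843094413/1283518; 571274379/1283518 -843094413/1283518 845661449/1283518]
step 2: y = z − H·x̄ = [49046027/1283518]
step 2: S = H·P̄·Hᵀ + R = [3568897421/1283518]
step 2: K = P̄·Hᵀ·S⁻¹ = [-1186209759/3568897421; 1717673691/3568897421; -1711256101/3568897421]
step 2: x' = x̄ + K·y = [1320421879/3568897421, -9557536488/3568897421, 9802766623/3568897421]
step 2: P' = (I − K·H)·P̄ = [3163226024/3568897421 -1011565755/3568897421 6942614550/3568897421; -1011565755/3568897421 56295899007/3568897421 -54177575199/3568897421; 6942614550/3568897421 -54177575199/3568897421 69871650546/3568897421]

step 0: x' = [190/269, -1134/269, 1154/269], P' = [232/269 -51/269 486/269; -51/269 8196/269 -7989/269; 486/269 -7989/269 9102/269]
step 1: x' = [659827/641759, -3813399/1283518, 1940577/641759], P' = [569496/641759 -196149/641759 1263954/641759; -196149/641759 20780121/1283518 -10035861/641759; 1263954/641759 -10035861/641759 12887094/641759]
step 2: x' = [1320421879/3568897421, -9557536488/3568897421, 9802766623/3568897421], P' = [3163226024/3568897421 -1011565755/3568897421 6942614550/3568897421; -1011565755/3568897421 56295899007/3568897421 -54177575199/3568897421; 6942614550/3568897421 -54177575199/3568897421 69871650546/3568897421]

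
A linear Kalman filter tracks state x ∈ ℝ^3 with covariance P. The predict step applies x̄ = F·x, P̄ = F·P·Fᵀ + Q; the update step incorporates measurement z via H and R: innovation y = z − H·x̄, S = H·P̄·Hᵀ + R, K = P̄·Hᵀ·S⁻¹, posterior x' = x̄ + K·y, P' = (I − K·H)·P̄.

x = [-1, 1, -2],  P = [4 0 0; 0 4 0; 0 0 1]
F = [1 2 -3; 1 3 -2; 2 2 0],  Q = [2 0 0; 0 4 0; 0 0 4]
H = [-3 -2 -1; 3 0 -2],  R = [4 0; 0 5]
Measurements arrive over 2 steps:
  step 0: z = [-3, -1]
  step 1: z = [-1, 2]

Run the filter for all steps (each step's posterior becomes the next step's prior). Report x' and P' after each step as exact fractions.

step 0: x̄ = F·x = [7, 6, 0]
step 0: P̄ = F·P·Fᵀ + Q = [31 34 24; 34 48 32; 24 32 36]
step 0: y = z − H·x̄ = [30, -22]
step 0: S = H·P̄·Hᵀ + R = [1191 -211; -211 140]
step 0: K = P̄·Hᵀ·S⁻¹ = [-16405/122219 14560/122219; -24182/122219 -3272/122219; -24080/122219 -36292/122219]
step 0: x' = x̄ + K·y = [43063/122219, 79838/122219, 76024/122219]
step 0: P' = (I − K·H)·P̄ = [98664/122219 -170984/122219 111596/122219; -170984/122219 428988/122219 -248296/122219; 111596/122219 -248296/122219 258124/122219]
step 1: x̄ = F·x = [-25333/122219, 130529/122219, 245802/122219]
step 1: P̄ = F·P·Fᵀ + Q = [6008210/122219 6036284/122219 1707576/122219; 6036284/122219 6988192/122219 1950184/122219; 1707576/122219 1950184/122219 1231612/122219]
step 1: y = z − H·x̄ = [308642/122219, 812041/122219]
step 1: S = H·P̄·Hᵀ + R = [174228746/122219 -74904906/122219; -74904906/122219 39120521/122219]
step 1: K = P̄·Hᵀ·S⁻¹ = [-613234247/4930388785 667070688/4930388785; -1093112382/4930388785 -302299912/4930388785; -826220238/4930388785 -1246802428/4930388785]
step 1: x' = x̄ + K·y = [1861554791/4930388785, 496636391/4930388785, -454606346/4930388785]
step 1: P' = (I − K·H)·P̄ = [3055826232/4930388785 -4815302168/4930388785 2916062628/4930388785; -4815302168/4930388785 12642779752/4930388785 -6467203472/4930388785; 2916062628/4930388785 -6467203472/4930388785 7491100012/4930388785]

step 0: x' = [43063/122219, 79838/122219, 76024/122219], P' = [98664/122219 -170984/122219 111596/122219; -170984/122219 428988/122219 -248296/122219; 111596/122219 -248296/122219 258124/122219]
step 1: x' = [1861554791/4930388785, 496636391/4930388785, -454606346/4930388785], P' = [3055826232/4930388785 -4815302168/4930388785 2916062628/4930388785; -4815302168/4930388785 12642779752/4930388785 -6467203472/4930388785; 2916062628/4930388785 -6467203472/4930388785 7491100012/4930388785]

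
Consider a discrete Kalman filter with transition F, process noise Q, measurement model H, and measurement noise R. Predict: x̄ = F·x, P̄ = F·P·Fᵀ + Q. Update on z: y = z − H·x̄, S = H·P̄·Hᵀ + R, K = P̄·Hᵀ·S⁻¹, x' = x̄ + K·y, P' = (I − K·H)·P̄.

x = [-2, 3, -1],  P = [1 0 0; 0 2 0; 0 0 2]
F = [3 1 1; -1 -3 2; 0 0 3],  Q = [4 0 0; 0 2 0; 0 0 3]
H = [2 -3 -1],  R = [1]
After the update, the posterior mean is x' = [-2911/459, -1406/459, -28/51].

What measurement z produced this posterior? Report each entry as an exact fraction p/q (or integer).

z = [-3]

x̄ = F·x = [-4, -9, -3]
P̄ = F·P·Fᵀ + Q = [17 -5 6; -5 29 12; 6 12 21]
S = H·P̄·Hᵀ + R = [459]
K = P̄·Hᵀ·S⁻¹ = [43/459; -109/459; -5/51]
x' − x̄ = [-1075/459, 2725/459, 125/51] = K·y
y = (KᵀK)⁻¹·Kᵀ·(x' − x̄) = [-25]
z = y + H·x̄ = [-25] + [22] = [-3]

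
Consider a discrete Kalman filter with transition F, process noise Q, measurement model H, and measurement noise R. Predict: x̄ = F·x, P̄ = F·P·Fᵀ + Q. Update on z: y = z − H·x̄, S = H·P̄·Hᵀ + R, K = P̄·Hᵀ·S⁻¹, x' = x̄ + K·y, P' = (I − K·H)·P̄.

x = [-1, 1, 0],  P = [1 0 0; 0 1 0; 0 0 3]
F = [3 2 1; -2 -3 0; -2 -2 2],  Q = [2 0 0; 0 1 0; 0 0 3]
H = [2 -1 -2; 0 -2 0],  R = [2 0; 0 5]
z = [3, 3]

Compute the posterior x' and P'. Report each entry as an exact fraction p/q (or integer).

x' = [-403/1211, -1919/1211, -1228/1211]
P' = [8726/1211 -440/1211 8788/1211; -440/1211 1045/1211 -890/1211; 8788/1211 -890/1211 9629/1211]

x̄ = F·x = [-1, -1, 0]
P̄ = F·P·Fᵀ + Q = [18 -12 -4; -12 14 10; -4 10 23]
y = z − H·x̄ = [4, 1]
S = H·P̄·Hᵀ + R = [300 116; 116 61]
K = P̄·Hᵀ·S⁻¹ = [158/1211 176/1211; -145/2422 -418/1211; -396/1211 356/1211]
x' = x̄ + K·y = [-403/1211, -1919/1211, -1228/1211]
P' = (I − K·H)·P̄ = [8726/1211 -440/1211 8788/1211; -440/1211 1045/1211 -890/1211; 8788/1211 -890/1211 9629/1211]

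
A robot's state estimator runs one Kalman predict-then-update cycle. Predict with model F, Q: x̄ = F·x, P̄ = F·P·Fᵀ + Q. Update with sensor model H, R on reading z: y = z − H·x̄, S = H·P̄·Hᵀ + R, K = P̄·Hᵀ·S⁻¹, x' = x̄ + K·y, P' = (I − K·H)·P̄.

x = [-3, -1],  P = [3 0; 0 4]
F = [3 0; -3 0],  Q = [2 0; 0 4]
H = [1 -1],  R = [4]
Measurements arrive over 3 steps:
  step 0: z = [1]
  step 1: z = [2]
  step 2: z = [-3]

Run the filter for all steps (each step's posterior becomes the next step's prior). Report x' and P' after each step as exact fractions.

step 0: x' = [1/59, -20/59], P' = [143/59 31/59; 31/59 147/59]
step 1: x' = [2701/2869, -2813/2869], P' = [6907/2869 1523/2869; 1523/2869 7143/2869]
step 2: x' = [-170787/138671, 195600/138671], P' = [333767/138671 73639/138671; 73639/138671 345243/138671]

step 0: x̄ = F·x = [-9, 9]
step 0: P̄ = F·P·Fᵀ + Q = [29 -27; -27 31]
step 0: y = z − H·x̄ = [19]
step 0: S = H·P̄·Hᵀ + R = [118]
step 0: K = P̄·Hᵀ·S⁻¹ = [28/59; -29/59]
step 0: x' = x̄ + K·y = [1/59, -20/59]
step 0: P' = (I − K·H)·P̄ = [143/59 31/59; 31/59 147/59]
step 1: x̄ = F·x = [3/59, -3/59]
step 1: P̄ = F·P·Fᵀ + Q = [1405/59 -1287/59; -1287/59 1523/59]
step 1: y = z − H·x̄ = [112/59]
step 1: S = H·P̄·Hᵀ + R = [5738/59]
step 1: K = P̄·Hᵀ·S⁻¹ = [1346/2869; -1405/2869]
step 1: x' = x̄ + K·y = [2701/2869, -2813/2869]
step 1: P' = (I − K·H)·P̄ = [6907/2869 1523/2869; 1523/2869 7143/2869]
step 2: x̄ = F·x = [8103/2869, -8103/2869]
step 2: P̄ = F·P·Fᵀ + Q = [67901/2869 -62163/2869; -62163/2869 73639/2869]
step 2: y = z − H·x̄ = [-24813/2869]
step 2: S = H·P̄·Hᵀ + R = [277342/2869]
step 2: K = P̄·Hᵀ·S⁻¹ = [65032/138671; -67901/138671]
step 2: x' = x̄ + K·y = [-170787/138671, 195600/138671]
step 2: P' = (I − K·H)·P̄ = [333767/138671 73639/138671; 73639/138671 345243/138671]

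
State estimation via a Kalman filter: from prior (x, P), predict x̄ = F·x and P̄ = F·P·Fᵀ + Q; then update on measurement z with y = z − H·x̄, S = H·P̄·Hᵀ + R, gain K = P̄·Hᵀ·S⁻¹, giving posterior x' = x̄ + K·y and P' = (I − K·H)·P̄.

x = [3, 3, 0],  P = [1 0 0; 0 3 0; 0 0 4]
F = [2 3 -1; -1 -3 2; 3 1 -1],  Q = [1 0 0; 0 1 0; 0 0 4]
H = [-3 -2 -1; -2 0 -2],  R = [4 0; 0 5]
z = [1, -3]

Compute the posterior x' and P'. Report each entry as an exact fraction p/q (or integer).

x̄ = F·x = [15, -12, 12]
P̄ = F·P·Fᵀ + Q = [36 -37 19; -37 45 -20; 19 -20 20]
y = z − H·x̄ = [34, 51]
S = H·P̄·Hᵀ + R = [118 180; 180 381]
K = P̄·Hᵀ·S⁻¹ = [-131/4186 -1720/6279; -71/182 44/91; -19/4186 -424/2093]
x' = x̄ + K·y = [-72/2093, -55/91, 3169/2093]
P' = (I − K·H)·P̄ = [52859/12558 -817/182 -14753/4186; -817/182 1069/182 597/182; -14753/4186 597/182 16873/4186]

x' = [-72/2093, -55/91, 3169/2093]
P' = [52859/12558 -817/182 -14753/4186; -817/182 1069/182 597/182; -14753/4186 597/182 16873/4186]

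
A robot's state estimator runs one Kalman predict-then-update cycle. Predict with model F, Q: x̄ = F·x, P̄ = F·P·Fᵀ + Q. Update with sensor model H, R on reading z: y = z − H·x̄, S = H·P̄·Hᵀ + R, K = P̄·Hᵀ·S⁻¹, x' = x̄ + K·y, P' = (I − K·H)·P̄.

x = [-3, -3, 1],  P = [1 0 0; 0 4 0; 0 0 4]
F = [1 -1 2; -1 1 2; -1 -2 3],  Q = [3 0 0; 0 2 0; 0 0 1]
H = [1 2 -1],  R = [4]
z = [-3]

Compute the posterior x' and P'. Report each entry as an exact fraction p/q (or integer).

x' = [221/88, 37/11, 99/8]
P' = [1887/88 46/11 233/8; 46/11 53/11 12; 233/8 12 421/8]

x̄ = F·x = [2, 2, 12]
P̄ = F·P·Fᵀ + Q = [24 11 31; 11 23 17; 31 17 54]
y = z − H·x̄ = [3]
S = H·P̄·Hᵀ + R = [88]
K = P̄·Hᵀ·S⁻¹ = [15/88; 5/11; 1/8]
x' = x̄ + K·y = [221/88, 37/11, 99/8]
P' = (I − K·H)·P̄ = [1887/88 46/11 233/8; 46/11 53/11 12; 233/8 12 421/8]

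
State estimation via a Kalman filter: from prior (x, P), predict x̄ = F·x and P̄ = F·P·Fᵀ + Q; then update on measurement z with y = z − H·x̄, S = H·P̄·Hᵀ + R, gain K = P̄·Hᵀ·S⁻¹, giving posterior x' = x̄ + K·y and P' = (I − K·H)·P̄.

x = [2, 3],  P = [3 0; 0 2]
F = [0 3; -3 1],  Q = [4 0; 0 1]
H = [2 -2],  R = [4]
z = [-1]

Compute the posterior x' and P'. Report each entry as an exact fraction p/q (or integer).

x' = [169/41, 177/41]
P' = [646/41 630/41; 630/41 654/41]

x̄ = F·x = [9, -3]
P̄ = F·P·Fᵀ + Q = [22 6; 6 30]
y = z − H·x̄ = [-25]
S = H·P̄·Hᵀ + R = [164]
K = P̄·Hᵀ·S⁻¹ = [8/41; -12/41]
x' = x̄ + K·y = [169/41, 177/41]
P' = (I − K·H)·P̄ = [646/41 630/41; 630/41 654/41]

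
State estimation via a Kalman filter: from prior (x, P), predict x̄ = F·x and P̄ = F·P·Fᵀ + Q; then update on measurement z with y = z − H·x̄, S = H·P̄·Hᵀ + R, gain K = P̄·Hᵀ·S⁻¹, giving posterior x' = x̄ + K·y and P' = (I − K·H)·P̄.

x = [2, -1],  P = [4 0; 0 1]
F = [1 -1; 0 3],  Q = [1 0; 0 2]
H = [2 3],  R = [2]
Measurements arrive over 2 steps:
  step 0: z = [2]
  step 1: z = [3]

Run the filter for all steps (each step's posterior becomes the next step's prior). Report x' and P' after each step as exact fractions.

step 0: x' = [282/89, -132/89], P' = [525/89 -348/89; -348/89 250/89]
step 1: x' = [7713/3371, -1980/3371], P' = [30342/3371 -20982/3371; -20982/3371 15220/3371]

step 0: x̄ = F·x = [3, -3]
step 0: P̄ = F·P·Fᵀ + Q = [6 -3; -3 11]
step 0: y = z − H·x̄ = [5]
step 0: S = H·P̄·Hᵀ + R = [89]
step 0: K = P̄·Hᵀ·S⁻¹ = [3/89; 27/89]
step 0: x' = x̄ + K·y = [282/89, -132/89]
step 0: P' = (I − K·H)·P̄ = [525/89 -348/89; -348/89 250/89]
step 1: x̄ = F·x = [414/89, -396/89]
step 1: P̄ = F·P·Fᵀ + Q = [1560/89 -1794/89; -1794/89 2428/89]
step 1: y = z − H·x̄ = [627/89]
step 1: S = H·P̄·Hᵀ + R = [6742/89]
step 1: K = P̄·Hᵀ·S⁻¹ = [-1131/3371; 1848/3371]
step 1: x' = x̄ + K·y = [7713/3371, -1980/3371]
step 1: P' = (I − K·H)·P̄ = [30342/3371 -20982/3371; -20982/3371 15220/3371]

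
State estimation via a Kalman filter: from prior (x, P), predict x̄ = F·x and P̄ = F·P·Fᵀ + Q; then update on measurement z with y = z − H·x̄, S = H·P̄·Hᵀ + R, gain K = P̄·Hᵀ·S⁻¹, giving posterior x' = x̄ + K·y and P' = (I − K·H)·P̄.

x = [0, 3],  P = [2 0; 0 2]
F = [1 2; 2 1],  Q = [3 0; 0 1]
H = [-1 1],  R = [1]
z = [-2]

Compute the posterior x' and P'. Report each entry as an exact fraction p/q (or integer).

x̄ = F·x = [6, 3]
P̄ = F·P·Fᵀ + Q = [13 8; 8 11]
y = z − H·x̄ = [1]
S = H·P̄·Hᵀ + R = [9]
K = P̄·Hᵀ·S⁻¹ = [-5/9; 1/3]
x' = x̄ + K·y = [49/9, 10/3]
P' = (I − K·H)·P̄ = [92/9 29/3; 29/3 10]

x' = [49/9, 10/3]
P' = [92/9 29/3; 29/3 10]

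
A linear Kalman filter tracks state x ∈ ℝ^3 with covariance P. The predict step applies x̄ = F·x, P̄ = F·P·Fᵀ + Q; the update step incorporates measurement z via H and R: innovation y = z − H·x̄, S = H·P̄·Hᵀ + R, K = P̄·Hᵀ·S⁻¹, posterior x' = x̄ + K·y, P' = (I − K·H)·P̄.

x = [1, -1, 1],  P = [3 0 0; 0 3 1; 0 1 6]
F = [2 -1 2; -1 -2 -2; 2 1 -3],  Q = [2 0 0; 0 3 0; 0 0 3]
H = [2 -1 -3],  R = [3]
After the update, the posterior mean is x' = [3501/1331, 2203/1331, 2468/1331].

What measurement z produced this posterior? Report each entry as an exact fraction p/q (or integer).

x̄ = F·x = [5, -1, -2]
P̄ = F·P·Fᵀ + Q = [37 -26 -22; -26 50 28; -22 28 66]
S = H·P̄·Hᵀ + R = [1331]
K = P̄·Hᵀ·S⁻¹ = [166/1331; -186/1331; -270/1331]
x' − x̄ = [-3154/1331, 3534/1331, 5130/1331] = K·y
y = (KᵀK)⁻¹·Kᵀ·(x' − x̄) = [-19]
z = y + H·x̄ = [-19] + [17] = [-2]

z = [-2]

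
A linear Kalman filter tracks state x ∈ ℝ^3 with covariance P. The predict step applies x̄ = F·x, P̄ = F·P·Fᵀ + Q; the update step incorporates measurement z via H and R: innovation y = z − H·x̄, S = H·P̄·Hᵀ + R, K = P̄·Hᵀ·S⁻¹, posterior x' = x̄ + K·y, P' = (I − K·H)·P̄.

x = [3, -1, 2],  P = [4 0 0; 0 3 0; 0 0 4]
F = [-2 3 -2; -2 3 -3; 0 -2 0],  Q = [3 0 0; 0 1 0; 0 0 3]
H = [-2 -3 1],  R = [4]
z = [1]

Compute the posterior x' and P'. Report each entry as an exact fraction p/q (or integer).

x̄ = F·x = [-13, -15, 2]
P̄ = F·P·Fᵀ + Q = [62 67 -18; 67 80 -18; -18 -18 15]
y = z − H·x̄ = [-72]
S = H·P̄·Hᵀ + R = [1971]
K = P̄·Hᵀ·S⁻¹ = [-343/1971; -392/1971; 35/657]
x' = x̄ + K·y = [-103/219, -149/219, -134/73]
P' = (I − K·H)·P̄ = [4553/1971 -2399/1971 179/657; -2399/1971 4016/1971 1894/657; 179/657 1894/657 2060/219]

x' = [-103/219, -149/219, -134/73]
P' = [4553/1971 -2399/1971 179/657; -2399/1971 4016/1971 1894/657; 179/657 1894/657 2060/219]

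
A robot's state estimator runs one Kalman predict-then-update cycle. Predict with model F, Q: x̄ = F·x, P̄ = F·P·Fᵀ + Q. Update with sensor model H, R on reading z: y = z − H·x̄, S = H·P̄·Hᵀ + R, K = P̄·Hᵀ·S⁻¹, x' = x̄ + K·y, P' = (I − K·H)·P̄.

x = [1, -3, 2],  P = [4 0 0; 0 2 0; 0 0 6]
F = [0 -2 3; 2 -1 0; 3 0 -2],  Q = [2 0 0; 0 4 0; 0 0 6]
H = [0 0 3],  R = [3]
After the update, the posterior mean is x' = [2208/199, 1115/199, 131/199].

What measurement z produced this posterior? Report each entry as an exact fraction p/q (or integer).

x̄ = F·x = [12, 5, -1]
P̄ = F·P·Fᵀ + Q = [64 4 -36; 4 22 24; -36 24 66]
S = H·P̄·Hᵀ + R = [597]
K = P̄·Hᵀ·S⁻¹ = [-36/199; 24/199; 66/199]
x' − x̄ = [-180/199, 120/199, 330/199] = K·y
y = (KᵀK)⁻¹·Kᵀ·(x' − x̄) = [5]
z = y + H·x̄ = [5] + [-3] = [2]

z = [2]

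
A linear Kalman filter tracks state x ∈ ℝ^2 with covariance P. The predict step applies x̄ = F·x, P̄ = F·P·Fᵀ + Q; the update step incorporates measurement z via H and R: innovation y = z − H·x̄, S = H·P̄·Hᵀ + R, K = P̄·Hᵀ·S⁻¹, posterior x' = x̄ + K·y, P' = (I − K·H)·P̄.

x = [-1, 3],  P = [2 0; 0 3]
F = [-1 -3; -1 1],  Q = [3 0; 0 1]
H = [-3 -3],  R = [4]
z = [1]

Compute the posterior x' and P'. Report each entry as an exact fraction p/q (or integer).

x̄ = F·x = [-8, 4]
P̄ = F·P·Fᵀ + Q = [32 -7; -7 6]
y = z − H·x̄ = [-11]
S = H·P̄·Hᵀ + R = [220]
K = P̄·Hᵀ·S⁻¹ = [-15/44; 3/220]
x' = x̄ + K·y = [-17/4, 77/20]
P' = (I − K·H)·P̄ = [283/44 -263/44; -263/44 1311/220]

x' = [-17/4, 77/20]
P' = [283/44 -263/44; -263/44 1311/220]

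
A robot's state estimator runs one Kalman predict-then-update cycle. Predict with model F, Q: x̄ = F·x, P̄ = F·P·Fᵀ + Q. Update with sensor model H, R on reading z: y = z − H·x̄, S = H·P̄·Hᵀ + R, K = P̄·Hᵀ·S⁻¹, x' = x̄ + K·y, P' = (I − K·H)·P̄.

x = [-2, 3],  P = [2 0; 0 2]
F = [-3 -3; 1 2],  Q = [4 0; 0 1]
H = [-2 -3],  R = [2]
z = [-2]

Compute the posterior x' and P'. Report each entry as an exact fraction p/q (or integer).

x̄ = F·x = [-3, 4]
P̄ = F·P·Fᵀ + Q = [40 -18; -18 11]
y = z − H·x̄ = [4]
S = H·P̄·Hᵀ + R = [45]
K = P̄·Hᵀ·S⁻¹ = [-26/45; 1/15]
x' = x̄ + K·y = [-239/45, 64/15]
P' = (I − K·H)·P̄ = [1124/45 -244/15; -244/15 54/5]

x' = [-239/45, 64/15]
P' = [1124/45 -244/15; -244/15 54/5]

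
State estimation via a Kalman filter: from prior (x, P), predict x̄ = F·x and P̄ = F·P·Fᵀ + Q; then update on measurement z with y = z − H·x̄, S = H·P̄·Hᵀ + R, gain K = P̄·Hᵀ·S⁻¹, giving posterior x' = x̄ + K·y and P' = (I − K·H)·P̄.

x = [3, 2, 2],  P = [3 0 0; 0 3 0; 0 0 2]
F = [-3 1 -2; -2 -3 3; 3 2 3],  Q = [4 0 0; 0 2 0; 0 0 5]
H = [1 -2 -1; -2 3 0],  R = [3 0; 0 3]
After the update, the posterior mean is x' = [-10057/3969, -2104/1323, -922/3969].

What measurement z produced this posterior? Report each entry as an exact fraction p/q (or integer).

z = [2, 1]

x̄ = F·x = [-11, -6, 19]
P̄ = F·P·Fᵀ + Q = [42 -3 -33; -3 59 -18; -33 -18 62]
S = H·P̄·Hᵀ + R = [349 -471; -471 738]
K = P̄·Hᵀ·S⁻¹ = [1775/3969 1898/11907; 377/1323 1706/3969; -4210/3969 -7867/11907]
x' − x̄ = [33602/3969, 5834/1323, -76333/3969] = K·y
y = (KᵀK)⁻¹·Kᵀ·(x' − x̄) = [20, -3]
z = y + H·x̄ = [20, -3] + [-18, 4] = [2, 1]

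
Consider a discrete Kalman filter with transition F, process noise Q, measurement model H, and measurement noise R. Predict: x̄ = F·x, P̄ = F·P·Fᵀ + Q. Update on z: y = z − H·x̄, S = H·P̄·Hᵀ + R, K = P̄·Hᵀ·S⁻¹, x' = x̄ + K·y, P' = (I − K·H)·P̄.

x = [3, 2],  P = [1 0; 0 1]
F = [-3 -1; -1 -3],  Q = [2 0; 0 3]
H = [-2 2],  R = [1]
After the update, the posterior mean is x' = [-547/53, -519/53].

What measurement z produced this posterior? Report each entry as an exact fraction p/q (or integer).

z = [1]

x̄ = F·x = [-11, -9]
P̄ = F·P·Fᵀ + Q = [12 6; 6 13]
S = H·P̄·Hᵀ + R = [53]
K = P̄·Hᵀ·S⁻¹ = [-12/53; 14/53]
x' − x̄ = [36/53, -42/53] = K·y
y = (KᵀK)⁻¹·Kᵀ·(x' − x̄) = [-3]
z = y + H·x̄ = [-3] + [4] = [1]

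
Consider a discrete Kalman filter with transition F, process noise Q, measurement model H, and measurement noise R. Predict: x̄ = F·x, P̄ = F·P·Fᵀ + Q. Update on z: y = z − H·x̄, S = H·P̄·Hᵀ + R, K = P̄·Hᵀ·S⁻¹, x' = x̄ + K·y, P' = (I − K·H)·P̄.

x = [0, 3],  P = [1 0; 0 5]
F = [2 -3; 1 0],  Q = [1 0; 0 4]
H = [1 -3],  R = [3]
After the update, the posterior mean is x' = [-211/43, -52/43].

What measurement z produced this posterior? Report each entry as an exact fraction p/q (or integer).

z = [-1]

x̄ = F·x = [-9, 0]
P̄ = F·P·Fᵀ + Q = [50 2; 2 5]
S = H·P̄·Hᵀ + R = [86]
K = P̄·Hᵀ·S⁻¹ = [22/43; -13/86]
x' − x̄ = [176/43, -52/43] = K·y
y = (KᵀK)⁻¹·Kᵀ·(x' − x̄) = [8]
z = y + H·x̄ = [8] + [-9] = [-1]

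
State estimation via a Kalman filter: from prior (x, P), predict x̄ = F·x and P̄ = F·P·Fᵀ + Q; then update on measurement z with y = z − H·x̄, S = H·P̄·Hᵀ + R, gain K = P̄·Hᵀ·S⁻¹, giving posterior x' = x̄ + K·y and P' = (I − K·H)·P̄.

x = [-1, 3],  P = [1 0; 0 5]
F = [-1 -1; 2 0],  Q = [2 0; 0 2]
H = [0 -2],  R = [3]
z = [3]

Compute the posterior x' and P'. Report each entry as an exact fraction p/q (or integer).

x' = [-58/27, -14/9]
P' = [200/27 -2/9; -2/9 2/3]

x̄ = F·x = [-2, -2]
P̄ = F·P·Fᵀ + Q = [8 -2; -2 6]
y = z − H·x̄ = [-1]
S = H·P̄·Hᵀ + R = [27]
K = P̄·Hᵀ·S⁻¹ = [4/27; -4/9]
x' = x̄ + K·y = [-58/27, -14/9]
P' = (I − K·H)·P̄ = [200/27 -2/9; -2/9 2/3]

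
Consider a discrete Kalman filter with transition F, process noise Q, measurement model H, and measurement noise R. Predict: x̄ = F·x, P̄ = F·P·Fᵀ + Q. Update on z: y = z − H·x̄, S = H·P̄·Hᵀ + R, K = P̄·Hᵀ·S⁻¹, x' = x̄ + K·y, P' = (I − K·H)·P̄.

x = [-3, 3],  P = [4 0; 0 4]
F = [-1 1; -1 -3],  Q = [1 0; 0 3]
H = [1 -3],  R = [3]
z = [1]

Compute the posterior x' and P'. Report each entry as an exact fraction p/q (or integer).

x' = [641/149, 469/447]
P' = [978/149 315/149; 315/149 452/447]

x̄ = F·x = [6, -6]
P̄ = F·P·Fᵀ + Q = [9 -8; -8 43]
y = z − H·x̄ = [-23]
S = H·P̄·Hᵀ + R = [447]
K = P̄·Hᵀ·S⁻¹ = [11/149; -137/447]
x' = x̄ + K·y = [641/149, 469/447]
P' = (I − K·H)·P̄ = [978/149 315/149; 315/149 452/447]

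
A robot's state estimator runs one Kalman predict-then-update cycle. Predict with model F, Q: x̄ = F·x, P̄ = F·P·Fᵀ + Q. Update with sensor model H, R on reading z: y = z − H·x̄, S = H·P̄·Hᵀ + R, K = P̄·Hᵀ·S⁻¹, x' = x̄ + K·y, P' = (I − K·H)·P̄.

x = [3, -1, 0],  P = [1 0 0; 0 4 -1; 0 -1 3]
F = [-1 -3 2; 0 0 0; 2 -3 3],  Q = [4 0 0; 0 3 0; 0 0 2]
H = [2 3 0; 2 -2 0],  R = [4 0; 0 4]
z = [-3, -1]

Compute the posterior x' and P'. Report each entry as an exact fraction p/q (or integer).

x' = [-9815/10876, -1971/5438, 87767/10876]
P' = [2795/5438 -195/2719 2881/5438; -195/2719 786/2719 -201/2719; 2881/5438 -201/2719 100519/5438]

x̄ = F·x = [0, 0, 9]
P̄ = F·P·Fᵀ + Q = [65 0 67; 0 3 0; 67 0 87]
y = z − H·x̄ = [-3, -1]
S = H·P̄·Hᵀ + R = [291 242; 242 276]
K = P̄·Hᵀ·S⁻¹ = [1105/5438 3185/10876; 492/2719 -981/5438; 1139/5438 3283/10876]
x' = x̄ + K·y = [-9815/10876, -1971/5438, 87767/10876]
P' = (I − K·H)·P̄ = [2795/5438 -195/2719 2881/5438; -195/2719 786/2719 -201/2719; 2881/5438 -201/2719 100519/5438]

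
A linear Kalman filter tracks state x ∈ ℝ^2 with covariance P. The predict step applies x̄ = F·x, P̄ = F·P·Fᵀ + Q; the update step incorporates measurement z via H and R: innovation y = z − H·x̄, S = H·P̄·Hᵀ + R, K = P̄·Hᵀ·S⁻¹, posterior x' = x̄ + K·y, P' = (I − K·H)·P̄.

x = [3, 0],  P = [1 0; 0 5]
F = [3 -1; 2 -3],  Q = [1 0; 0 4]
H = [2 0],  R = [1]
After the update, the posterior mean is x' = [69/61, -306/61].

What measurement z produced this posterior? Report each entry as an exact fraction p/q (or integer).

x̄ = F·x = [9, 6]
P̄ = F·P·Fᵀ + Q = [15 21; 21 53]
S = H·P̄·Hᵀ + R = [61]
K = P̄·Hᵀ·S⁻¹ = [30/61; 42/61]
x' − x̄ = [-480/61, -672/61] = K·y
y = (KᵀK)⁻¹·Kᵀ·(x' − x̄) = [-16]
z = y + H·x̄ = [-16] + [18] = [2]

z = [2]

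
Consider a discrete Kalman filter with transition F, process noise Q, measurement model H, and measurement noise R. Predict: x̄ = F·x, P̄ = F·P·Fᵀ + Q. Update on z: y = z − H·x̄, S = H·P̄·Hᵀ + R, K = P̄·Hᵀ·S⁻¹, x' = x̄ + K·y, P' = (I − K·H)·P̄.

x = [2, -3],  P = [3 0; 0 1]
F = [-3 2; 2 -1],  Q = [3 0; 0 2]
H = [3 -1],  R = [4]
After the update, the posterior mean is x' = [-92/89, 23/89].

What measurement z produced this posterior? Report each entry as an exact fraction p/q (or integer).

x̄ = F·x = [-12, 7]
P̄ = F·P·Fᵀ + Q = [34 -20; -20 15]
S = H·P̄·Hᵀ + R = [445]
K = P̄·Hᵀ·S⁻¹ = [122/445; -15/89]
x' − x̄ = [976/89, -600/89] = K·y
y = (KᵀK)⁻¹·Kᵀ·(x' − x̄) = [40]
z = y + H·x̄ = [40] + [-43] = [-3]

z = [-3]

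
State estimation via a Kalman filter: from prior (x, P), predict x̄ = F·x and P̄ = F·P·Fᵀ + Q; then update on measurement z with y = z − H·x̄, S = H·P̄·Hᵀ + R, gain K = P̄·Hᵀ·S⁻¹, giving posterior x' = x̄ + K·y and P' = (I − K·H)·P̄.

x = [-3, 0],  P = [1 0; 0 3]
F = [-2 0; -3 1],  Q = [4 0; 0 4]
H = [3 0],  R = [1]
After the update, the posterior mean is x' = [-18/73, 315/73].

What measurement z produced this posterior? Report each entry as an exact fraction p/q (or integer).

x̄ = F·x = [6, 9]
P̄ = F·P·Fᵀ + Q = [8 6; 6 16]
S = H·P̄·Hᵀ + R = [73]
K = P̄·Hᵀ·S⁻¹ = [24/73; 18/73]
x' − x̄ = [-456/73, -342/73] = K·y
y = (KᵀK)⁻¹·Kᵀ·(x' − x̄) = [-19]
z = y + H·x̄ = [-19] + [18] = [-1]

z = [-1]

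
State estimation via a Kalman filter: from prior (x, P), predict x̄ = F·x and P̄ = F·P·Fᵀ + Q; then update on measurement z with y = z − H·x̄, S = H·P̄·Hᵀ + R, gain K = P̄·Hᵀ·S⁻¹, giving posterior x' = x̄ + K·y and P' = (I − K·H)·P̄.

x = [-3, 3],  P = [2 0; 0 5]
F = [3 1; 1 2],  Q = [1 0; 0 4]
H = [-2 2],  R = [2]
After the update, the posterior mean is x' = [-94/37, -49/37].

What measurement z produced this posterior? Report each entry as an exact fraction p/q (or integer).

x̄ = F·x = [-6, 3]
P̄ = F·P·Fᵀ + Q = [24 16; 16 26]
S = H·P̄·Hᵀ + R = [74]
K = P̄·Hᵀ·S⁻¹ = [-8/37; 10/37]
x' − x̄ = [128/37, -160/37] = K·y
y = (KᵀK)⁻¹·Kᵀ·(x' − x̄) = [-16]
z = y + H·x̄ = [-16] + [18] = [2]

z = [2]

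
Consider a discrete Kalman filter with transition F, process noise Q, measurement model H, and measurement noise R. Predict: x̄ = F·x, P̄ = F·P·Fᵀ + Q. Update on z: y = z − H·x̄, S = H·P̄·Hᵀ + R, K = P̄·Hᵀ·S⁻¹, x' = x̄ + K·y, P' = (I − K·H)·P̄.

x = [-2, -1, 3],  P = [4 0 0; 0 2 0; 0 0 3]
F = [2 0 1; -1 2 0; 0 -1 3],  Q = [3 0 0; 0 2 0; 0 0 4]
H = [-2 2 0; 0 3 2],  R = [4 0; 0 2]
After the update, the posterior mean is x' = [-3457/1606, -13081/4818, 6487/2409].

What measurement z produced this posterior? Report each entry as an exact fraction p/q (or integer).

z = [-1, -3]

x̄ = F·x = [-1, 0, 10]
P̄ = F·P·Fᵀ + Q = [22 -8 9; -8 14 -4; 9 -4 33]
S = H·P̄·Hᵀ + R = [212 80; 80 212]
K = P̄·Hᵀ·S⁻¹ = [-255/803 147/1606; 413/2409 461/4818; -1229/4818 1691/4818]
x' − x̄ = [-1851/1606, -13081/4818, -17603/2409] = K·y
y = (KᵀK)⁻¹·Kᵀ·(x' − x̄) = [-3, -23]
z = y + H·x̄ = [-3, -23] + [2, 20] = [-1, -3]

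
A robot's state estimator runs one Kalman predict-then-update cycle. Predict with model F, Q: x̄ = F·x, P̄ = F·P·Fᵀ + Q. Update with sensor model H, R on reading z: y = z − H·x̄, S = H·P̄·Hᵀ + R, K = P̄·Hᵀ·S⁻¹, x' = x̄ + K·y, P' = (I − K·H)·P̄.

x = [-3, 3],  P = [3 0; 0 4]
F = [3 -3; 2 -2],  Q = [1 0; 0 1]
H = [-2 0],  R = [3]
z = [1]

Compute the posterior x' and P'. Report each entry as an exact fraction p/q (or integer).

x̄ = F·x = [-18, -12]
P̄ = F·P·Fᵀ + Q = [64 42; 42 29]
y = z − H·x̄ = [-35]
S = H·P̄·Hᵀ + R = [259]
K = P̄·Hᵀ·S⁻¹ = [-128/259; -12/37]
x' = x̄ + K·y = [-26/37, -24/37]
P' = (I − K·H)·P̄ = [192/259 18/37; 18/37 65/37]

x' = [-26/37, -24/37]
P' = [192/259 18/37; 18/37 65/37]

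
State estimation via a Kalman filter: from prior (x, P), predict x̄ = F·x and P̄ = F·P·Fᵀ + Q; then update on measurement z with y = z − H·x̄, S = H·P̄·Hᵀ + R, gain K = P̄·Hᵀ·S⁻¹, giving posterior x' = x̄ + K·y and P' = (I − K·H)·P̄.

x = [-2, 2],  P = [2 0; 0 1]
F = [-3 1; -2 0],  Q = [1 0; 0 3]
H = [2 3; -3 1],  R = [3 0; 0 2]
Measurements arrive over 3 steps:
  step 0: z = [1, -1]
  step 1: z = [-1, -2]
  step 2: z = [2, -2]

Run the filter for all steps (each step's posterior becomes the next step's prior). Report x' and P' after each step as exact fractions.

step 0: x̄ = F·x = [8, 4]
step 0: P̄ = F·P·Fᵀ + Q = [20 12; 12 11]
step 0: y = z − H·x̄ = [-27, 19]
step 0: S = H·P̄·Hᵀ + R = [326 -171; -171 121]
step 0: K = P̄·Hᵀ·S⁻¹ = [76/785 -204/785; 2622/10205 1597/10205]
step 0: x' = x̄ + K·y = [352/785, 369/10205]
step 0: P' = (I − K·H)·P̄ = [132/785 -12/785; -12/785 2726/10205]
step 1: x̄ = F·x = [-13359/10205, -704/785]
step 1: P̄ = F·P·Fᵀ + Q = [29311/10205 816/785; 816/785 2883/785]
step 1: y = z − H·x̄ = [43969/10205, -10267/2041]
step 1: S = H·P̄·Hᵀ + R = [612466/10205 -27537/2041; -27537/2041 51608/2041]
step 1: K = P̄·Hᵀ·S⁻¹ = [1243723/13628963 -3420468/13628963; 3455799/13628963 2142627/13628963]
step 1: x' = x̄ + K·y = [4723730/13628963, -8111318/13628963]
step 1: P' = (I − K·H)·P̄ = [2204907/13628963 -226215/13628963; -226215/13628963 3606609/13628963]
step 2: x̄ = F·x = [-22282508/13628963, -9447460/13628963]
step 2: P̄ = F·P·Fᵀ + Q = [38437025/13628963 13681872/13628963; 13681872/13628963 49706517/13628963]
step 2: y = z − H·x̄ = [100165322/13628963, -84657990/13628963]
step 2: S = H·P̄·Hᵀ + R = [806176106/13628963 -177275703/13628963; -177275703/13628963 340806436/13628963]
step 2: K = P̄·Hᵀ·S⁻¹ = [1626785009/17853400189 -4477724640/17853400189; 4525803621/17853400189 2807874057/17853400189]
step 2: x' = x̄ + K·y = [10580708122/17853400189, 3444892984/17853400189]
step 2: P' = (I − K·H)·P̄ = [2886063897/17853400189 -297257589/17853400189; -297257589/17853400189 4723975347/17853400189]

step 0: x' = [352/785, 369/10205], P' = [132/785 -12/785; -12/785 2726/10205]
step 1: x' = [4723730/13628963, -8111318/13628963], P' = [2204907/13628963 -226215/13628963; -226215/13628963 3606609/13628963]
step 2: x' = [10580708122/17853400189, 3444892984/17853400189], P' = [2886063897/17853400189 -297257589/17853400189; -297257589/17853400189 4723975347/17853400189]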